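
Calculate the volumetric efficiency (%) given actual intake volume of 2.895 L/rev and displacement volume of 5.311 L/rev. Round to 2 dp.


eta_v = (V_actual / V_disp) * 100
Ratio = 2.895 / 5.311 = 0.5451
eta_v = 0.5451 * 100 = 54.51%


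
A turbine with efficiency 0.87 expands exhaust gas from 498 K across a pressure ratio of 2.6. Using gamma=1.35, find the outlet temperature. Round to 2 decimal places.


T_out = T_in * (1 - eta * (1 - PR^(-(gamma-1)/gamma)))
Exponent = -(1.35-1)/1.35 = -0.25925926
PR^exp = 2.6^(-0.25925926) = 0.78057442
Factor = 1 - 0.87*(1 - 0.78057442) = 0.80909975
T_out = 498 * 0.80909975 = 402.93 K


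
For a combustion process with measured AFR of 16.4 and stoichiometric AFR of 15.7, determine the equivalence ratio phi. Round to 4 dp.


phi = AFR_stoich / AFR_actual
phi = 15.7 / 16.4 = 0.9573


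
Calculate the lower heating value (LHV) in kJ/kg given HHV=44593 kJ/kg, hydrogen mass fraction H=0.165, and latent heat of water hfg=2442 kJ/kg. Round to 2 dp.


LHV = HHV - hfg * 9 * H
Water correction = 2442 * 9 * 0.165 = 3626.370 kJ/kg
LHV = 44593 - 3626.370 = 40966.63 kJ/kg


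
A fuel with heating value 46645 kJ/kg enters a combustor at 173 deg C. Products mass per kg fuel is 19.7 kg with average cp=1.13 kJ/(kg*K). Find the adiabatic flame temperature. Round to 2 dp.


T_ad = T_in + Hc / (m_p * cp)
Denominator = 19.7 * 1.13 = 22.2610
Temperature rise = 46645 / 22.2610 = 2095.37 K
T_ad = 173 + 2095.37 = 2268.37 deg C


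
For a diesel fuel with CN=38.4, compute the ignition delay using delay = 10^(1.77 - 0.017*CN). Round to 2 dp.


delay = 10^(1.77 - 0.017*CN)
Exponent = 1.77 - 0.017*38.4 = 1.1172
delay = 10^1.1172 = 13.10 ms


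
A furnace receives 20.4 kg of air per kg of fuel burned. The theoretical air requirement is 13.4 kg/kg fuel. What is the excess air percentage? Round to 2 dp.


Excess air = actual - stoichiometric = 20.4 - 13.4 = 7.00 kg/kg fuel
Excess air % = (excess / stoich) * 100 = (7.00 / 13.4) * 100 = 52.24%


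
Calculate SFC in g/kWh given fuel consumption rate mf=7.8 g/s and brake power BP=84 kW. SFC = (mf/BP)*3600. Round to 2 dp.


SFC = (mf / BP) * 3600
Rate = 7.8 / 84 = 0.092857 g/(s*kW)
SFC = 0.092857 * 3600 = 334.29 g/kWh


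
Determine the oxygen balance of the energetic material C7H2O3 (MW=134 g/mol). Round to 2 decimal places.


OB = -1600 * (2C + H/2 - O) / MW
Inner = 2*7 + 2/2 - 3 = 12.00
OB = -1600 * 12.00 / 134 = -143.28%


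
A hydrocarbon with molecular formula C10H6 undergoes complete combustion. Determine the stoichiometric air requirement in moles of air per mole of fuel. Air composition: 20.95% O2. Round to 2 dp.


Balanced combustion: C10H6 + 11.5 O2 -> 10 CO2 + 3 H2O
O2 needed = C + H/4 = 10 + 6/4 = 11.50 moles
Air moles = O2 / 0.2095 = 11.50 / 0.2095 = 54.89 moles air


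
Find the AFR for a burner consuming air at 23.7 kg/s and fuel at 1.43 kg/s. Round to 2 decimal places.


AFR = m_air / m_fuel
AFR = 23.7 / 1.43 = 16.57


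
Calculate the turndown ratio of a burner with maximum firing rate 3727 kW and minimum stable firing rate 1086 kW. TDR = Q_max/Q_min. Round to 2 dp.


TDR = Q_max / Q_min
TDR = 3727 / 1086 = 3.43


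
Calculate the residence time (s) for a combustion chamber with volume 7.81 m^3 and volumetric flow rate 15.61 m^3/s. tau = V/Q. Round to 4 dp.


tau = V / Q_flow
tau = 7.81 / 15.61 = 0.5003 s


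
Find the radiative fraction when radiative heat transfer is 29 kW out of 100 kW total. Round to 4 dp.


f_rad = Q_rad / Q_total
f_rad = 29 / 100 = 0.2900


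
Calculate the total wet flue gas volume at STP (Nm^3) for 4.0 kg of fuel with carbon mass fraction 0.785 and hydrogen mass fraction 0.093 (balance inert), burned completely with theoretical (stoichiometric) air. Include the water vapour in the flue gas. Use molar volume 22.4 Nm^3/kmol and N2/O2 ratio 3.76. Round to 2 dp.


Per kg fuel: CO2 = (C/12 kmol)*22.4 = (0.785/12)*22.4 = 1.46533 Nm^3
Per kg fuel: H2O = (H/2 kmol)*22.4 = (0.093/2)*22.4 = 1.04160 Nm^3
O2 needed per kg fuel = C/12 + H/4 = 0.785/12 + 0.093/4 = 0.08866667 kmol
Per kg fuel: N2 = O2*3.76*22.4 = 0.08866667*3.76*22.4 = 7.46786 Nm^3
Total per kg = 1.46533 + 1.04160 + 7.46786 = 9.97479 Nm^3
Total = 9.97479 * 4.0 = 39.90 Nm^3


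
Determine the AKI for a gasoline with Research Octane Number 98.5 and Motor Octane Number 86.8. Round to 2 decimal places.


AKI = (RON + MON) / 2
AKI = (98.5 + 86.8) / 2
AKI = 185.3 / 2 = 92.65


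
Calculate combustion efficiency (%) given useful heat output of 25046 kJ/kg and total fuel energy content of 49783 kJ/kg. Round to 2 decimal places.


Efficiency = (Q_useful / Q_fuel) * 100
Efficiency = (25046 / 49783) * 100
Efficiency = 0.5031 * 100 = 50.31%


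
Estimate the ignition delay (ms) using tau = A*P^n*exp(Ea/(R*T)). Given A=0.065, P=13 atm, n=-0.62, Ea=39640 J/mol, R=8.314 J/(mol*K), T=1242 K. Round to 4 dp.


tau = A * P^n * exp(Ea/(R*T))
P^n = 13^(-0.62) = 0.20387084
Ea/(R*T) = 39640/(8.314*1242) = 3.838858
exp(Ea/(R*T)) = 46.472365
tau = 0.065 * 0.20387084 * 46.472365 = 0.6158 ms


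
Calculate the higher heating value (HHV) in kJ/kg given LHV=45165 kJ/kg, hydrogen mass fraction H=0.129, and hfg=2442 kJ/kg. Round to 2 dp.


HHV = LHV + hfg * 9 * H
Water addition = 2442 * 9 * 0.129 = 2835.162 kJ/kg
HHV = 45165 + 2835.162 = 48000.16 kJ/kg


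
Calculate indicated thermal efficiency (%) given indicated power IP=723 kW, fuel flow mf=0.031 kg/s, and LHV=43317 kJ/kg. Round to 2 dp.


eta_ith = (IP / (mf * LHV)) * 100
Denominator = 0.031 * 43317 = 1342.8270 kW
eta_ith = (723 / 1342.8270) * 100 = 53.84%


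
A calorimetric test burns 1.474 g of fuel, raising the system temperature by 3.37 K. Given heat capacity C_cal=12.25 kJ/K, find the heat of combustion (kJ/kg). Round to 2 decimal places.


Hc = C_cal * delta_T / m_fuel
Q_released = 12.25 * 3.37 = 41.2825 kJ
m_fuel = 1.474 g = 1.474/1000 kg = 0.001474 kg
Hc = 41.2825 / 0.001474 = 28007.12 kJ/kg


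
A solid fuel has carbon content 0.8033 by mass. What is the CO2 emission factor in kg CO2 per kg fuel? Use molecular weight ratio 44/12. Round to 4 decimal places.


EF = C_frac * (M_CO2 / M_C)
EF = 0.8033 * (44/12)
EF = 0.8033 * 3.666667 = 2.9454 kg_CO2/kg_fuel


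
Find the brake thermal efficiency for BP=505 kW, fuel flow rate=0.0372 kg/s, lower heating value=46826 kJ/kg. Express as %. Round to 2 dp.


eta_BTE = (BP / (mf * LHV)) * 100
Denominator = 0.0372 * 46826 = 1741.9272 kW
eta_BTE = (505 / 1741.9272) * 100 = 28.99%


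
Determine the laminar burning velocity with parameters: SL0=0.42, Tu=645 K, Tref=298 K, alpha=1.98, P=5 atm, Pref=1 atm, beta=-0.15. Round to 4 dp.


SL = SL0 * (Tu/Tref)^alpha * (P/Pref)^beta
T ratio = 645/298 = 2.16442953
(T ratio)^alpha = 2.16442953^1.98 = 4.612964
(P/Pref)^beta = 5^(-0.15) = 0.785515
SL = 0.42 * 4.612964 * 0.785515 = 1.5219 m/s


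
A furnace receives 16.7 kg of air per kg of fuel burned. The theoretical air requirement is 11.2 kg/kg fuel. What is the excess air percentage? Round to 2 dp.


Excess air = actual - stoichiometric = 16.7 - 11.2 = 5.50 kg/kg fuel
Excess air % = (excess / stoich) * 100 = (5.50 / 11.2) * 100 = 49.11%


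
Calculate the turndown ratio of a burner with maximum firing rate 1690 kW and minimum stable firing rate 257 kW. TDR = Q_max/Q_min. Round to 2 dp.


TDR = Q_max / Q_min
TDR = 1690 / 257 = 6.58


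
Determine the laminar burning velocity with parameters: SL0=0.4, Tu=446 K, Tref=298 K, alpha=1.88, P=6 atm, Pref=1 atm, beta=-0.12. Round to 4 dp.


SL = SL0 * (Tu/Tref)^alpha * (P/Pref)^beta
T ratio = 446/298 = 1.49664430
(T ratio)^alpha = 1.49664430^1.88 = 2.134140
(P/Pref)^beta = 6^(-0.12) = 0.806532
SL = 0.4 * 2.134140 * 0.806532 = 0.6885 m/s


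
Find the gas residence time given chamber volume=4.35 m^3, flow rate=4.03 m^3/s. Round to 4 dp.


tau = V / Q_flow
tau = 4.35 / 4.03 = 1.0794 s


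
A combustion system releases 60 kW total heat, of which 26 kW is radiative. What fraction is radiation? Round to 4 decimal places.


f_rad = Q_rad / Q_total
f_rad = 26 / 60 = 0.4333


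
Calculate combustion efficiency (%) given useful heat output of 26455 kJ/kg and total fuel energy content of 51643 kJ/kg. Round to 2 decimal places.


Efficiency = (Q_useful / Q_fuel) * 100
Efficiency = (26455 / 51643) * 100
Efficiency = 0.5123 * 100 = 51.23%


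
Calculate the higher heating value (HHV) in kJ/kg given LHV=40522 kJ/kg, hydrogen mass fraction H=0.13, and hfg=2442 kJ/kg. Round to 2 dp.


HHV = LHV + hfg * 9 * H
Water addition = 2442 * 9 * 0.13 = 2857.140 kJ/kg
HHV = 40522 + 2857.140 = 43379.14 kJ/kg


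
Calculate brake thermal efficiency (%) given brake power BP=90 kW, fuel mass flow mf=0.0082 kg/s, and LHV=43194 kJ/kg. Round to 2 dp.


eta_BTE = (BP / (mf * LHV)) * 100
Denominator = 0.0082 * 43194 = 354.1908 kW
eta_BTE = (90 / 354.1908) * 100 = 25.41%


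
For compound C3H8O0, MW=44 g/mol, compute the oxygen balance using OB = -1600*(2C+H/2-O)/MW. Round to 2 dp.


OB = -1600 * (2C + H/2 - O) / MW
Inner = 2*3 + 8/2 - 0 = 10.00
OB = -1600 * 10.00 / 44 = -363.64%


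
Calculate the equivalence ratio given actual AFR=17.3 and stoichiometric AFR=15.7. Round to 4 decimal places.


phi = AFR_stoich / AFR_actual
phi = 15.7 / 17.3 = 0.9075


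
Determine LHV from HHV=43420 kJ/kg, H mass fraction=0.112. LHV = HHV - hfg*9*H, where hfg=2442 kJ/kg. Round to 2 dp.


LHV = HHV - hfg * 9 * H
Water correction = 2442 * 9 * 0.112 = 2461.536 kJ/kg
LHV = 43420 - 2461.536 = 40958.46 kJ/kg


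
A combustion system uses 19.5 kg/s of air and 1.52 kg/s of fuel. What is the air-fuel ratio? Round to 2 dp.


AFR = m_air / m_fuel
AFR = 19.5 / 1.52 = 12.83


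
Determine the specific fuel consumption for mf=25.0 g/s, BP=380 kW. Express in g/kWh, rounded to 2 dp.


SFC = (mf / BP) * 3600
Rate = 25.0 / 380 = 0.065789 g/(s*kW)
SFC = 0.065789 * 3600 = 236.84 g/kWh


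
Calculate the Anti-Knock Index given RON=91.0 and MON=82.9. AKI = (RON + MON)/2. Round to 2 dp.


AKI = (RON + MON) / 2
AKI = (91.0 + 82.9) / 2
AKI = 173.9 / 2 = 86.95


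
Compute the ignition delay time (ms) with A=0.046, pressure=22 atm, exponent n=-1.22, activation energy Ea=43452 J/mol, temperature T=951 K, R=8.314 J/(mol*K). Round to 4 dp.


tau = A * P^n * exp(Ea/(R*T))
P^n = 22^(-1.22) = 0.02302737
Ea/(R*T) = 43452/(8.314*951) = 5.495652
exp(Ea/(R*T)) = 243.630351
tau = 0.046 * 0.02302737 * 243.630351 = 0.2581 ms


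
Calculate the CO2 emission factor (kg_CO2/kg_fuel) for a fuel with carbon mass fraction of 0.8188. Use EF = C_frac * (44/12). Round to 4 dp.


EF = C_frac * (M_CO2 / M_C)
EF = 0.8188 * (44/12)
EF = 0.8188 * 3.666667 = 3.0023 kg_CO2/kg_fuel


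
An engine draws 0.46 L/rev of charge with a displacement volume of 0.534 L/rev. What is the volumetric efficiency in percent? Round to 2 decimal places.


eta_v = (V_actual / V_disp) * 100
Ratio = 0.46 / 0.534 = 0.8614
eta_v = 0.8614 * 100 = 86.14%


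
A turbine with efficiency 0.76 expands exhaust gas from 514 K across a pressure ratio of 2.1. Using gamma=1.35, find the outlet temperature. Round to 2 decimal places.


T_out = T_in * (1 - eta * (1 - PR^(-(gamma-1)/gamma)))
Exponent = -(1.35-1)/1.35 = -0.25925926
PR^exp = 2.1^(-0.25925926) = 0.82501466
Factor = 1 - 0.76*(1 - 0.82501466) = 0.86701114
T_out = 514 * 0.86701114 = 445.64 K


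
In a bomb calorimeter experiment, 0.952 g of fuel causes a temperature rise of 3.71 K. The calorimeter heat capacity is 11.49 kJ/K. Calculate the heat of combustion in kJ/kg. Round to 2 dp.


Hc = C_cal * delta_T / m_fuel
Q_released = 11.49 * 3.71 = 42.6279 kJ
m_fuel = 0.952 g = 0.952/1000 kg = 0.000952 kg
Hc = 42.6279 / 0.000952 = 44777.21 kJ/kg


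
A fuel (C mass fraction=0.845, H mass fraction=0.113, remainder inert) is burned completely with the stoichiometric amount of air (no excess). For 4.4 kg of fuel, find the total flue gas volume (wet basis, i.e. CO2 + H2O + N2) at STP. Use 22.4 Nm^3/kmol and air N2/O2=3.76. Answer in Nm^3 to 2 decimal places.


Per kg fuel: CO2 = (C/12 kmol)*22.4 = (0.845/12)*22.4 = 1.57733 Nm^3
Per kg fuel: H2O = (H/2 kmol)*22.4 = (0.113/2)*22.4 = 1.26560 Nm^3
O2 needed per kg fuel = C/12 + H/4 = 0.845/12 + 0.113/4 = 0.09866667 kmol
Per kg fuel: N2 = O2*3.76*22.4 = 0.09866667*3.76*22.4 = 8.31010 Nm^3
Total per kg = 1.57733 + 1.26560 + 8.31010 = 11.15303 Nm^3
Total = 11.15303 * 4.4 = 49.07 Nm^3


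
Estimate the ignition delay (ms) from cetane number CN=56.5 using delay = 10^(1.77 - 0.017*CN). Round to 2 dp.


delay = 10^(1.77 - 0.017*CN)
Exponent = 1.77 - 0.017*56.5 = 0.8095
delay = 10^0.8095 = 6.45 ms


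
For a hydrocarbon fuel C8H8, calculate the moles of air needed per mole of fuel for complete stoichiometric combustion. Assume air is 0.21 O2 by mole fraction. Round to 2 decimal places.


Balanced combustion: C8H8 + 10 O2 -> 8 CO2 + 4 H2O
O2 needed = C + H/4 = 8 + 8/4 = 10.00 moles
Air moles = O2 / 0.21 = 10.00 / 0.21 = 47.62 moles air


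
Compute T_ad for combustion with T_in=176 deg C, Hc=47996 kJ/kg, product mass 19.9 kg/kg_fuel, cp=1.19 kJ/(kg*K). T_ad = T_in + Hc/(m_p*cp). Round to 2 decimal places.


T_ad = T_in + Hc / (m_p * cp)
Denominator = 19.9 * 1.19 = 23.6810
Temperature rise = 47996 / 23.6810 = 2026.77 K
T_ad = 176 + 2026.77 = 2202.77 deg C


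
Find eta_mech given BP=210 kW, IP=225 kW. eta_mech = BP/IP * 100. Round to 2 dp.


eta_mech = (BP / IP) * 100
Ratio = 210 / 225 = 0.9333
eta_mech = 0.9333 * 100 = 93.33%


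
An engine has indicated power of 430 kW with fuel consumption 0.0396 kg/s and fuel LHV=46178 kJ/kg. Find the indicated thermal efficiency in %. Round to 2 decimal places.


eta_ith = (IP / (mf * LHV)) * 100
Denominator = 0.0396 * 46178 = 1828.6488 kW
eta_ith = (430 / 1828.6488) * 100 = 23.51%


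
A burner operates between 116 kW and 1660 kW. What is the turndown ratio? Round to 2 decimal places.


TDR = Q_max / Q_min
TDR = 1660 / 116 = 14.31


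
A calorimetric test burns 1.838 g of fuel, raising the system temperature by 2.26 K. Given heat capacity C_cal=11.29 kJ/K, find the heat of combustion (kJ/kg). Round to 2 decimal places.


Hc = C_cal * delta_T / m_fuel
Q_released = 11.29 * 2.26 = 25.5154 kJ
m_fuel = 1.838 g = 1.838/1000 kg = 0.001838 kg
Hc = 25.5154 / 0.001838 = 13882.15 kJ/kg


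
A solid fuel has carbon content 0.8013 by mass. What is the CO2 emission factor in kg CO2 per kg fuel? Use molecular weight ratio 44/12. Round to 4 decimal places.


EF = C_frac * (M_CO2 / M_C)
EF = 0.8013 * (44/12)
EF = 0.8013 * 3.666667 = 2.9381 kg_CO2/kg_fuel


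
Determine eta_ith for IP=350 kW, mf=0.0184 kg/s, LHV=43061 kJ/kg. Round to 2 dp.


eta_ith = (IP / (mf * LHV)) * 100
Denominator = 0.0184 * 43061 = 792.3224 kW
eta_ith = (350 / 792.3224) * 100 = 44.17%


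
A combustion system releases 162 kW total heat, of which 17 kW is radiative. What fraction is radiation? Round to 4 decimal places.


f_rad = Q_rad / Q_total
f_rad = 17 / 162 = 0.1049


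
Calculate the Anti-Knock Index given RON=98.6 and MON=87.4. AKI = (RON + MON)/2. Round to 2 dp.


AKI = (RON + MON) / 2
AKI = (98.6 + 87.4) / 2
AKI = 186.0 / 2 = 93.00


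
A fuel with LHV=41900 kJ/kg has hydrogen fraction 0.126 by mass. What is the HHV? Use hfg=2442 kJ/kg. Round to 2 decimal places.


HHV = LHV + hfg * 9 * H
Water addition = 2442 * 9 * 0.126 = 2769.228 kJ/kg
HHV = 41900 + 2769.228 = 44669.23 kJ/kg


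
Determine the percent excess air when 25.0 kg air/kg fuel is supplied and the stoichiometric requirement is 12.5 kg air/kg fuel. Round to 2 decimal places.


Excess air = actual - stoichiometric = 25.0 - 12.5 = 12.50 kg/kg fuel
Excess air % = (excess / stoich) * 100 = (12.50 / 12.5) * 100 = 100.00%


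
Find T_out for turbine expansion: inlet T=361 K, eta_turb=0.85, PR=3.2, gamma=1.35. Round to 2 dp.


T_out = T_in * (1 - eta * (1 - PR^(-(gamma-1)/gamma)))
Exponent = -(1.35-1)/1.35 = -0.25925926
PR^exp = 3.2^(-0.25925926) = 0.73966521
Factor = 1 - 0.85*(1 - 0.73966521) = 0.77871543
T_out = 361 * 0.77871543 = 281.12 K


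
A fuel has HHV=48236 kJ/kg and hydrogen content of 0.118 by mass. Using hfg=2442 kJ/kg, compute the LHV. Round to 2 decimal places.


LHV = HHV - hfg * 9 * H
Water correction = 2442 * 9 * 0.118 = 2593.404 kJ/kg
LHV = 48236 - 2593.404 = 45642.60 kJ/kg


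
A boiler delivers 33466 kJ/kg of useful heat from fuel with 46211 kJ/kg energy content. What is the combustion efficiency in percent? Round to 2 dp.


Efficiency = (Q_useful / Q_fuel) * 100
Efficiency = (33466 / 46211) * 100
Efficiency = 0.7242 * 100 = 72.42%


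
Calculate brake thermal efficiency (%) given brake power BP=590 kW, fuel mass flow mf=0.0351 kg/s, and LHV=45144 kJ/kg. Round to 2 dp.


eta_BTE = (BP / (mf * LHV)) * 100
Denominator = 0.0351 * 45144 = 1584.5544 kW
eta_BTE = (590 / 1584.5544) * 100 = 37.23%


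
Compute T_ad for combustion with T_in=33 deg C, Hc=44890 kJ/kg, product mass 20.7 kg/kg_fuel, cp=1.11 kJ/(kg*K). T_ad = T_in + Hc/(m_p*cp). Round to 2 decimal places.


T_ad = T_in + Hc / (m_p * cp)
Denominator = 20.7 * 1.11 = 22.9770
Temperature rise = 44890 / 22.9770 = 1953.69 K
T_ad = 33 + 1953.69 = 1986.69 deg C


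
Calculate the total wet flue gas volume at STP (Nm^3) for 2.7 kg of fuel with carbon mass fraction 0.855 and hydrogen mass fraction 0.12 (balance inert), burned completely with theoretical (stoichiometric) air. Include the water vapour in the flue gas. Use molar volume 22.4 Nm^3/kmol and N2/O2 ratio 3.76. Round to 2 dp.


Per kg fuel: CO2 = (C/12 kmol)*22.4 = (0.855/12)*22.4 = 1.59600 Nm^3
Per kg fuel: H2O = (H/2 kmol)*22.4 = (0.12/2)*22.4 = 1.34400 Nm^3
O2 needed per kg fuel = C/12 + H/4 = 0.855/12 + 0.12/4 = 0.10125000 kmol
Per kg fuel: N2 = O2*3.76*22.4 = 0.10125000*3.76*22.4 = 8.52768 Nm^3
Total per kg = 1.59600 + 1.34400 + 8.52768 = 11.46768 Nm^3
Total = 11.46768 * 2.7 = 30.96 Nm^3


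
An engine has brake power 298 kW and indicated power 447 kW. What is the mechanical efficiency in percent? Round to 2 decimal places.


eta_mech = (BP / IP) * 100
Ratio = 298 / 447 = 0.6667
eta_mech = 0.6667 * 100 = 66.67%


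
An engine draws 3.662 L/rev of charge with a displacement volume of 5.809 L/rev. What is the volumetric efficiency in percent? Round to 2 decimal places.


eta_v = (V_actual / V_disp) * 100
Ratio = 3.662 / 5.809 = 0.6304
eta_v = 0.6304 * 100 = 63.04%


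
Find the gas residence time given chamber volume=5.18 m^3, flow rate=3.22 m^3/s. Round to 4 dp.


tau = V / Q_flow
tau = 5.18 / 3.22 = 1.6087 s


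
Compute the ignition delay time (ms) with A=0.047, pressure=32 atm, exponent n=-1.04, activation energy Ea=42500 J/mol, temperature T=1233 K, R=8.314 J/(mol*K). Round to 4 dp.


tau = A * P^n * exp(Ea/(R*T))
P^n = 32^(-1.04) = 0.02720471
Ea/(R*T) = 42500/(8.314*1233) = 4.145871
exp(Ea/(R*T)) = 63.172651
tau = 0.047 * 0.02720471 * 63.172651 = 0.0808 ms


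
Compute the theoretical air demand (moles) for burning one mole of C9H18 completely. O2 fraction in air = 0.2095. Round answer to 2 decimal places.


Balanced combustion: C9H18 + 13.5 O2 -> 9 CO2 + 9 H2O
O2 needed = C + H/4 = 9 + 18/4 = 13.50 moles
Air moles = O2 / 0.2095 = 13.50 / 0.2095 = 64.44 moles air


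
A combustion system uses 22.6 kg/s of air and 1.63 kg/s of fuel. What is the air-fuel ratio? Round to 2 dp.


AFR = m_air / m_fuel
AFR = 22.6 / 1.63 = 13.87


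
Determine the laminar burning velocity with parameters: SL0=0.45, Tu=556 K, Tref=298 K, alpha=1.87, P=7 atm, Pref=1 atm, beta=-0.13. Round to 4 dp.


SL = SL0 * (Tu/Tref)^alpha * (P/Pref)^beta
T ratio = 556/298 = 1.86577181
(T ratio)^alpha = 1.86577181^1.87 = 3.210003
(P/Pref)^beta = 7^(-0.13) = 0.776492
SL = 0.45 * 3.210003 * 0.776492 = 1.1216 m/s


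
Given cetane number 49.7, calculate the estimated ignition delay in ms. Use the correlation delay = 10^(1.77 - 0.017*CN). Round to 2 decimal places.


delay = 10^(1.77 - 0.017*CN)
Exponent = 1.77 - 0.017*49.7 = 0.9251
delay = 10^0.9251 = 8.42 ms


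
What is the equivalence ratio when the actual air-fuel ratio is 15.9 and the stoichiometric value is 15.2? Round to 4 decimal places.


phi = AFR_stoich / AFR_actual
phi = 15.2 / 15.9 = 0.9560


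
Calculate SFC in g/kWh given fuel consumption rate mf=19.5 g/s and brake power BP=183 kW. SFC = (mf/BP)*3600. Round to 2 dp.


SFC = (mf / BP) * 3600
Rate = 19.5 / 183 = 0.106557 g/(s*kW)
SFC = 0.106557 * 3600 = 383.61 g/kWh


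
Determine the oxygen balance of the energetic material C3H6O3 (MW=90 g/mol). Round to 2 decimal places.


OB = -1600 * (2C + H/2 - O) / MW
Inner = 2*3 + 6/2 - 3 = 6.00
OB = -1600 * 6.00 / 90 = -106.67%


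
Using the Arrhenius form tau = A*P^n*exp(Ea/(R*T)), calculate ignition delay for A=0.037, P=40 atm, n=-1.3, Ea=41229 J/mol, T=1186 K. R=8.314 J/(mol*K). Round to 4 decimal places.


tau = A * P^n * exp(Ea/(R*T))
P^n = 40^(-1.3) = 0.00826651
Ea/(R*T) = 41229/(8.314*1186) = 4.181269
exp(Ea/(R*T)) = 65.448845
tau = 0.037 * 0.00826651 * 65.448845 = 0.0200 ms


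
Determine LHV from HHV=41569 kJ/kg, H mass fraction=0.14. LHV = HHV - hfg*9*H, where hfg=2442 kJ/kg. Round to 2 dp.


LHV = HHV - hfg * 9 * H
Water correction = 2442 * 9 * 0.14 = 3076.920 kJ/kg
LHV = 41569 - 3076.920 = 38492.08 kJ/kg


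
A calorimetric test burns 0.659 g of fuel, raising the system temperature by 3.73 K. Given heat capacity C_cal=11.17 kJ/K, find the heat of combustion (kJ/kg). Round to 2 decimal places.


Hc = C_cal * delta_T / m_fuel
Q_released = 11.17 * 3.73 = 41.6641 kJ
m_fuel = 0.659 g = 0.659/1000 kg = 0.000659 kg
Hc = 41.6641 / 0.000659 = 63223.22 kJ/kg


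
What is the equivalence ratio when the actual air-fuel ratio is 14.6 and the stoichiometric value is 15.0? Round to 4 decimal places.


phi = AFR_stoich / AFR_actual
phi = 15.0 / 14.6 = 1.0274


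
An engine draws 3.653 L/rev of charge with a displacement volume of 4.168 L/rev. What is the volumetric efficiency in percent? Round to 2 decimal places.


eta_v = (V_actual / V_disp) * 100
Ratio = 3.653 / 4.168 = 0.8764
eta_v = 0.8764 * 100 = 87.64%


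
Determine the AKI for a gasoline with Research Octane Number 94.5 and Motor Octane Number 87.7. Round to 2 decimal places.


AKI = (RON + MON) / 2
AKI = (94.5 + 87.7) / 2
AKI = 182.2 / 2 = 91.10


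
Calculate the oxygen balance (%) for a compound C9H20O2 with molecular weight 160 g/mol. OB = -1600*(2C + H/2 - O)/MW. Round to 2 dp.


OB = -1600 * (2C + H/2 - O) / MW
Inner = 2*9 + 20/2 - 2 = 26.00
OB = -1600 * 26.00 / 160 = -260.00%


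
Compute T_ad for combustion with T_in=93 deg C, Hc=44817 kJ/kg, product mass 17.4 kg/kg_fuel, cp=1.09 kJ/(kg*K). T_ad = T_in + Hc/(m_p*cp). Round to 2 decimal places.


T_ad = T_in + Hc / (m_p * cp)
Denominator = 17.4 * 1.09 = 18.9660
Temperature rise = 44817 / 18.9660 = 2363.02 K
T_ad = 93 + 2363.02 = 2456.02 deg C


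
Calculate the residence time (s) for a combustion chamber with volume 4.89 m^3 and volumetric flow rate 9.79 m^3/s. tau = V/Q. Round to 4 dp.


tau = V / Q_flow
tau = 4.89 / 9.79 = 0.4995 s


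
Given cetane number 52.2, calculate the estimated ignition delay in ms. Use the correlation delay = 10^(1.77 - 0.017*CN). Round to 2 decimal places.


delay = 10^(1.77 - 0.017*CN)
Exponent = 1.77 - 0.017*52.2 = 0.8826
delay = 10^0.8826 = 7.63 ms


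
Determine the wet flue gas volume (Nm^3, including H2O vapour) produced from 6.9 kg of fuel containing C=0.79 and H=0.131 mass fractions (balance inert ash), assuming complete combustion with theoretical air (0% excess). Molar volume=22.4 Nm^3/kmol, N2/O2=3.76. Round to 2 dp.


Per kg fuel: CO2 = (C/12 kmol)*22.4 = (0.79/12)*22.4 = 1.47467 Nm^3
Per kg fuel: H2O = (H/2 kmol)*22.4 = (0.131/2)*22.4 = 1.46720 Nm^3
O2 needed per kg fuel = C/12 + H/4 = 0.79/12 + 0.131/4 = 0.09858333 kmol
Per kg fuel: N2 = O2*3.76*22.4 = 0.09858333*3.76*22.4 = 8.30308 Nm^3
Total per kg = 1.47467 + 1.46720 + 8.30308 = 11.24495 Nm^3
Total = 11.24495 * 6.9 = 77.59 Nm^3


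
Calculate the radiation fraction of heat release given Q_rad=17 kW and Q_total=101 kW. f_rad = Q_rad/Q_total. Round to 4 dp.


f_rad = Q_rad / Q_total
f_rad = 17 / 101 = 0.1683


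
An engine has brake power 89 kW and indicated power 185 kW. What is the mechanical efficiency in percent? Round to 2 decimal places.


eta_mech = (BP / IP) * 100
Ratio = 89 / 185 = 0.4811
eta_mech = 0.4811 * 100 = 48.11%


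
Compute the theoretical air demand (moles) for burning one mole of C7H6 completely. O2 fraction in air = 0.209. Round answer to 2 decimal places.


Balanced combustion: C7H6 + 8.5 O2 -> 7 CO2 + 3 H2O
O2 needed = C + H/4 = 7 + 6/4 = 8.50 moles
Air moles = O2 / 0.209 = 8.50 / 0.209 = 40.67 moles air


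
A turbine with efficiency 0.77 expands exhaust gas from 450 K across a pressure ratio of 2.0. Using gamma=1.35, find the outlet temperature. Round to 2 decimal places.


T_out = T_in * (1 - eta * (1 - PR^(-(gamma-1)/gamma)))
Exponent = -(1.35-1)/1.35 = -0.25925926
PR^exp = 2.0^(-0.25925926) = 0.83551680
Factor = 1 - 0.77*(1 - 0.83551680) = 0.87334794
T_out = 450 * 0.87334794 = 393.01 K


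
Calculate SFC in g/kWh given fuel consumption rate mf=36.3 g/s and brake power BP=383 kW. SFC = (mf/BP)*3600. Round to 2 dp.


SFC = (mf / BP) * 3600
Rate = 36.3 / 383 = 0.094778 g/(s*kW)
SFC = 0.094778 * 3600 = 341.20 g/kWh


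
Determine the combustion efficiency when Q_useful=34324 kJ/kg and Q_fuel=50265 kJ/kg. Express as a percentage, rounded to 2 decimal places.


Efficiency = (Q_useful / Q_fuel) * 100
Efficiency = (34324 / 50265) * 100
Efficiency = 0.6829 * 100 = 68.29%


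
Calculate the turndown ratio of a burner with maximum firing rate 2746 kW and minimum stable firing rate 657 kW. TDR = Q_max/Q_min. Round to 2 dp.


TDR = Q_max / Q_min
TDR = 2746 / 657 = 4.18


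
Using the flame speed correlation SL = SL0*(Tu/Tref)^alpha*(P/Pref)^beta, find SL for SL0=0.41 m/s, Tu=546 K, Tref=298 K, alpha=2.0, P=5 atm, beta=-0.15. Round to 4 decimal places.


SL = SL0 * (Tu/Tref)^alpha * (P/Pref)^beta
T ratio = 546/298 = 1.83221477
(T ratio)^alpha = 1.83221477^2.0 = 3.357011
(P/Pref)^beta = 5^(-0.15) = 0.785515
SL = 0.41 * 3.357011 * 0.785515 = 1.0812 m/s


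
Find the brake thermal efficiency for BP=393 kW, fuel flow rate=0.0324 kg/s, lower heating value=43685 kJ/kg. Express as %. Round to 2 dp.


eta_BTE = (BP / (mf * LHV)) * 100
Denominator = 0.0324 * 43685 = 1415.3940 kW
eta_BTE = (393 / 1415.3940) * 100 = 27.77%


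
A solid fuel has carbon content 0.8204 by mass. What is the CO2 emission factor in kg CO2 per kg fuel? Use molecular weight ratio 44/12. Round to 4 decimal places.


EF = C_frac * (M_CO2 / M_C)
EF = 0.8204 * (44/12)
EF = 0.8204 * 3.666667 = 3.0081 kg_CO2/kg_fuel


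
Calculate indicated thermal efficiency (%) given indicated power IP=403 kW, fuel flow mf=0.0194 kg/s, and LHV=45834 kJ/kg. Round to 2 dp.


eta_ith = (IP / (mf * LHV)) * 100
Denominator = 0.0194 * 45834 = 889.1796 kW
eta_ith = (403 / 889.1796) * 100 = 45.32%


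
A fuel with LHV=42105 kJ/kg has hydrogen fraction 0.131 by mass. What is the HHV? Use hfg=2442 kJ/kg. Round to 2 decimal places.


HHV = LHV + hfg * 9 * H
Water addition = 2442 * 9 * 0.131 = 2879.118 kJ/kg
HHV = 42105 + 2879.118 = 44984.12 kJ/kg


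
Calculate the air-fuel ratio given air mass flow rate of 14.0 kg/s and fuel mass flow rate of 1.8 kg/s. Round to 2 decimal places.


AFR = m_air / m_fuel
AFR = 14.0 / 1.8 = 7.78


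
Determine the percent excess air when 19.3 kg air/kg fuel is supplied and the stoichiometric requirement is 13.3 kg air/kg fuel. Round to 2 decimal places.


Excess air = actual - stoichiometric = 19.3 - 13.3 = 6.00 kg/kg fuel
Excess air % = (excess / stoich) * 100 = (6.00 / 13.3) * 100 = 45.11%


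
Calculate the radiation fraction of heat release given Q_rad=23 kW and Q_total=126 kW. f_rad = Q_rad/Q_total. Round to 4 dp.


f_rad = Q_rad / Q_total
f_rad = 23 / 126 = 0.1825


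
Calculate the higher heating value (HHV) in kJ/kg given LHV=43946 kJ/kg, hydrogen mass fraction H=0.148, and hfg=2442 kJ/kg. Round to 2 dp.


HHV = LHV + hfg * 9 * H
Water addition = 2442 * 9 * 0.148 = 3252.744 kJ/kg
HHV = 43946 + 3252.744 = 47198.74 kJ/kg


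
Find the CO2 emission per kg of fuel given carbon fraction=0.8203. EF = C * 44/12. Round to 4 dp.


EF = C_frac * (M_CO2 / M_C)
EF = 0.8203 * (44/12)
EF = 0.8203 * 3.666667 = 3.0078 kg_CO2/kg_fuel


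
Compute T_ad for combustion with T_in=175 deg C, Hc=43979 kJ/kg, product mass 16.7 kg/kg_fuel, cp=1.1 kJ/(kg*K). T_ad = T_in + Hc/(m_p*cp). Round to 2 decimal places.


T_ad = T_in + Hc / (m_p * cp)
Denominator = 16.7 * 1.1 = 18.3700
Temperature rise = 43979 / 18.3700 = 2394.07 K
T_ad = 175 + 2394.07 = 2569.07 deg C


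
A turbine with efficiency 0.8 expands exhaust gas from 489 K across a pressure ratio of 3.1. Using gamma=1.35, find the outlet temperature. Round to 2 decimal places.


T_out = T_in * (1 - eta * (1 - PR^(-(gamma-1)/gamma)))
Exponent = -(1.35-1)/1.35 = -0.25925926
PR^exp = 3.1^(-0.25925926) = 0.74577862
Factor = 1 - 0.8*(1 - 0.74577862) = 0.79662290
T_out = 489 * 0.79662290 = 389.55 K


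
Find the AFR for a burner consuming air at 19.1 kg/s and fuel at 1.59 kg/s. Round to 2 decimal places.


AFR = m_air / m_fuel
AFR = 19.1 / 1.59 = 12.01


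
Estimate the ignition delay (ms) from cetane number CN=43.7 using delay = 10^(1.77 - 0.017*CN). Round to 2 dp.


delay = 10^(1.77 - 0.017*CN)
Exponent = 1.77 - 0.017*43.7 = 1.0271
delay = 10^1.0271 = 10.64 ms


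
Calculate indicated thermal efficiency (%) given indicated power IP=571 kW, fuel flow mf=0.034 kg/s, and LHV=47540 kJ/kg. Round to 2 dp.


eta_ith = (IP / (mf * LHV)) * 100
Denominator = 0.034 * 47540 = 1616.3600 kW
eta_ith = (571 / 1616.3600) * 100 = 35.33%


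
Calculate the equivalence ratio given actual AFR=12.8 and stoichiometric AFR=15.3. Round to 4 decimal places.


phi = AFR_stoich / AFR_actual
phi = 15.3 / 12.8 = 1.1953


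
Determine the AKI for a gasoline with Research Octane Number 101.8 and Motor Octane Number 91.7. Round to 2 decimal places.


AKI = (RON + MON) / 2
AKI = (101.8 + 91.7) / 2
AKI = 193.5 / 2 = 96.75


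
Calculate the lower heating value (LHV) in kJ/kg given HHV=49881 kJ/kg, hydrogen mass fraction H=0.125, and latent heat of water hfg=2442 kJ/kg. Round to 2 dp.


LHV = HHV - hfg * 9 * H
Water correction = 2442 * 9 * 0.125 = 2747.250 kJ/kg
LHV = 49881 - 2747.250 = 47133.75 kJ/kg


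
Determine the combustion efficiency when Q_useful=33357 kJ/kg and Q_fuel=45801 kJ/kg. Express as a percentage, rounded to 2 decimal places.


Efficiency = (Q_useful / Q_fuel) * 100
Efficiency = (33357 / 45801) * 100
Efficiency = 0.7283 * 100 = 72.83%


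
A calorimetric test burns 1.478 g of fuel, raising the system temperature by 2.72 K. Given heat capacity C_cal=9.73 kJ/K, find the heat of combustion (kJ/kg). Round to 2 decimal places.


Hc = C_cal * delta_T / m_fuel
Q_released = 9.73 * 2.72 = 26.4656 kJ
m_fuel = 1.478 g = 1.478/1000 kg = 0.001478 kg
Hc = 26.4656 / 0.001478 = 17906.36 kJ/kg


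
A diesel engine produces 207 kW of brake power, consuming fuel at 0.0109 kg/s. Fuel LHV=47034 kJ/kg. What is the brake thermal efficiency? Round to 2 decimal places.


eta_BTE = (BP / (mf * LHV)) * 100
Denominator = 0.0109 * 47034 = 512.6706 kW
eta_BTE = (207 / 512.6706) * 100 = 40.38%


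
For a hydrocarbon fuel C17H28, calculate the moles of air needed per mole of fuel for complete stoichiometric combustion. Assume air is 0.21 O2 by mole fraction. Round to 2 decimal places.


Balanced combustion: C17H28 + 24 O2 -> 17 CO2 + 14 H2O
O2 needed = C + H/4 = 17 + 28/4 = 24.00 moles
Air moles = O2 / 0.21 = 24.00 / 0.21 = 114.29 moles air


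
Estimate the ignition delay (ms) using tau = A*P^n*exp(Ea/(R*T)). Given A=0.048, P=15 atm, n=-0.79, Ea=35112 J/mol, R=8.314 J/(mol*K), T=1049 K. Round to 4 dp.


tau = A * P^n * exp(Ea/(R*T))
P^n = 15^(-0.79) = 0.11773021
Ea/(R*T) = 35112/(8.314*1049) = 4.025966
exp(Ea/(R*T)) = 56.034389
tau = 0.048 * 0.11773021 * 56.034389 = 0.3167 ms


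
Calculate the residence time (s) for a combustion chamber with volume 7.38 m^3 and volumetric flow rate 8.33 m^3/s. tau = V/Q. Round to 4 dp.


tau = V / Q_flow
tau = 7.38 / 8.33 = 0.8860 s


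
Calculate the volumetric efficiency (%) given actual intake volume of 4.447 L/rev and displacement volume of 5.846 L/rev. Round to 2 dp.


eta_v = (V_actual / V_disp) * 100
Ratio = 4.447 / 5.846 = 0.7607
eta_v = 0.7607 * 100 = 76.07%


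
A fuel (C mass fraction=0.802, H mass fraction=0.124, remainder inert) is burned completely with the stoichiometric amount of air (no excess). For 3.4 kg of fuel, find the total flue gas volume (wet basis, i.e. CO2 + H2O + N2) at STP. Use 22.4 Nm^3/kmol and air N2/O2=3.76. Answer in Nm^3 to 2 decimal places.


Per kg fuel: CO2 = (C/12 kmol)*22.4 = (0.802/12)*22.4 = 1.49707 Nm^3
Per kg fuel: H2O = (H/2 kmol)*22.4 = (0.124/2)*22.4 = 1.38880 Nm^3
O2 needed per kg fuel = C/12 + H/4 = 0.802/12 + 0.124/4 = 0.09783333 kmol
Per kg fuel: N2 = O2*3.76*22.4 = 0.09783333*3.76*22.4 = 8.23991 Nm^3
Total per kg = 1.49707 + 1.38880 + 8.23991 = 11.12578 Nm^3
Total = 11.12578 * 3.4 = 37.83 Nm^3


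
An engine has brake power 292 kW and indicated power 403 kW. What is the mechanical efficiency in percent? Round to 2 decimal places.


eta_mech = (BP / IP) * 100
Ratio = 292 / 403 = 0.7246
eta_mech = 0.7246 * 100 = 72.46%


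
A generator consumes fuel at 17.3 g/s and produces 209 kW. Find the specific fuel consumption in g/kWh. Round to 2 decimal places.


SFC = (mf / BP) * 3600
Rate = 17.3 / 209 = 0.082775 g/(s*kW)
SFC = 0.082775 * 3600 = 297.99 g/kWh


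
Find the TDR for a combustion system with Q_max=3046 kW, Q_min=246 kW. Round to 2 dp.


TDR = Q_max / Q_min
TDR = 3046 / 246 = 12.38


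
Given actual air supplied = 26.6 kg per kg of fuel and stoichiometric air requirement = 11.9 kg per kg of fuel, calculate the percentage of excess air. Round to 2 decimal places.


Excess air = actual - stoichiometric = 26.6 - 11.9 = 14.70 kg/kg fuel
Excess air % = (excess / stoich) * 100 = (14.70 / 11.9) * 100 = 123.53%


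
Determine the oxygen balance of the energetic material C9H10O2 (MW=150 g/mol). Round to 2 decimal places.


OB = -1600 * (2C + H/2 - O) / MW
Inner = 2*9 + 10/2 - 2 = 21.00
OB = -1600 * 21.00 / 150 = -224.00%


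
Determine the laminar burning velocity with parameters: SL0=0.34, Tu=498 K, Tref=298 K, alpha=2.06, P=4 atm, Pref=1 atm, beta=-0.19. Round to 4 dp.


SL = SL0 * (Tu/Tref)^alpha * (P/Pref)^beta
T ratio = 498/298 = 1.67114094
(T ratio)^alpha = 1.67114094^2.06 = 2.880096
(P/Pref)^beta = 4^(-0.19) = 0.768438
SL = 0.34 * 2.880096 * 0.768438 = 0.7525 m/s


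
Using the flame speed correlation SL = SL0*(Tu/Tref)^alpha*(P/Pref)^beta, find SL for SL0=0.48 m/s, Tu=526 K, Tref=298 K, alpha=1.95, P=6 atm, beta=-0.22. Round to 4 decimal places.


SL = SL0 * (Tu/Tref)^alpha * (P/Pref)^beta
T ratio = 526/298 = 1.76510067
(T ratio)^alpha = 1.76510067^1.95 = 3.028311
(P/Pref)^beta = 6^(-0.22) = 0.674228
SL = 0.48 * 3.028311 * 0.674228 = 0.9801 m/s


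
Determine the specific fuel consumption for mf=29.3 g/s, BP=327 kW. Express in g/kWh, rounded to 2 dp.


SFC = (mf / BP) * 3600
Rate = 29.3 / 327 = 0.089602 g/(s*kW)
SFC = 0.089602 * 3600 = 322.57 g/kWh


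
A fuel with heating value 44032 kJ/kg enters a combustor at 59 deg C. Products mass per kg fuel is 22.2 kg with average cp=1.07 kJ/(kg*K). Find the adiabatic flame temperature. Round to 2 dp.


T_ad = T_in + Hc / (m_p * cp)
Denominator = 22.2 * 1.07 = 23.7540
Temperature rise = 44032 / 23.7540 = 1853.67 K
T_ad = 59 + 1853.67 = 1912.67 deg C


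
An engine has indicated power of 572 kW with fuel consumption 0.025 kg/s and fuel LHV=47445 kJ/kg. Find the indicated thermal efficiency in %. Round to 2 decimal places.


eta_ith = (IP / (mf * LHV)) * 100
Denominator = 0.025 * 47445 = 1186.1250 kW
eta_ith = (572 / 1186.1250) * 100 = 48.22%


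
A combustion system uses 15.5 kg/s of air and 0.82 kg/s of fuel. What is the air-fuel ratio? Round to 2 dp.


AFR = m_air / m_fuel
AFR = 15.5 / 0.82 = 18.90


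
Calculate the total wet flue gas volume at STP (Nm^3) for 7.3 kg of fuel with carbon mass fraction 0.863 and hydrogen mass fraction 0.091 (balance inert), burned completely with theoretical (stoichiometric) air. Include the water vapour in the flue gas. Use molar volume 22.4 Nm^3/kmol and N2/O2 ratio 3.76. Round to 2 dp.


Per kg fuel: CO2 = (C/12 kmol)*22.4 = (0.863/12)*22.4 = 1.61093 Nm^3
Per kg fuel: H2O = (H/2 kmol)*22.4 = (0.091/2)*22.4 = 1.01920 Nm^3
O2 needed per kg fuel = C/12 + H/4 = 0.863/12 + 0.091/4 = 0.09466667 kmol
Per kg fuel: N2 = O2*3.76*22.4 = 0.09466667*3.76*22.4 = 7.97321 Nm^3
Total per kg = 1.61093 + 1.01920 + 7.97321 = 10.60334 Nm^3
Total = 10.60334 * 7.3 = 77.40 Nm^3


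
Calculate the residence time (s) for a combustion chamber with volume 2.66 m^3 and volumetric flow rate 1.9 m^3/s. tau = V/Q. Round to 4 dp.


tau = V / Q_flow
tau = 2.66 / 1.9 = 1.4000 s


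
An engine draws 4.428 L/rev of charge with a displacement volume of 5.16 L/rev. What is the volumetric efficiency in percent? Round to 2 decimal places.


eta_v = (V_actual / V_disp) * 100
Ratio = 4.428 / 5.16 = 0.8581
eta_v = 0.8581 * 100 = 85.81%


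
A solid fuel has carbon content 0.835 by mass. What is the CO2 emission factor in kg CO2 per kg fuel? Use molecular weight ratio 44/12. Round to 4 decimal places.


EF = C_frac * (M_CO2 / M_C)
EF = 0.835 * (44/12)
EF = 0.835 * 3.666667 = 3.0617 kg_CO2/kg_fuel


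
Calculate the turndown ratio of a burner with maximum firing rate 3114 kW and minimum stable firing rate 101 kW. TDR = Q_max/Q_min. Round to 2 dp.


TDR = Q_max / Q_min
TDR = 3114 / 101 = 30.83


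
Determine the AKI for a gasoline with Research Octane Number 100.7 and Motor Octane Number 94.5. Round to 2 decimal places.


AKI = (RON + MON) / 2
AKI = (100.7 + 94.5) / 2
AKI = 195.2 / 2 = 97.60


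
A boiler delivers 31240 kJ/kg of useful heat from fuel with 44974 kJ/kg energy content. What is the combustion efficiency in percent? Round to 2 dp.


Efficiency = (Q_useful / Q_fuel) * 100
Efficiency = (31240 / 44974) * 100
Efficiency = 0.6946 * 100 = 69.46%


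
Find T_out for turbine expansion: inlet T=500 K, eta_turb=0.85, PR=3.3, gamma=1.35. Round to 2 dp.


T_out = T_in * (1 - eta * (1 - PR^(-(gamma-1)/gamma)))
Exponent = -(1.35-1)/1.35 = -0.25925926
PR^exp = 3.3^(-0.25925926) = 0.73378775
Factor = 1 - 0.85*(1 - 0.73378775) = 0.77371959
T_out = 500 * 0.77371959 = 386.86 K


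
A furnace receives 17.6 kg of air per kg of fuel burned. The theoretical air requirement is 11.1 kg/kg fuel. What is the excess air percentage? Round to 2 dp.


Excess air = actual - stoichiometric = 17.6 - 11.1 = 6.50 kg/kg fuel
Excess air % = (excess / stoich) * 100 = (6.50 / 11.1) * 100 = 58.56%


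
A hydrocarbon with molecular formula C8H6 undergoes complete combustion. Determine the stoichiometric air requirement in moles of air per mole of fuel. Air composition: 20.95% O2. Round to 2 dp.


Balanced combustion: C8H6 + 9.5 O2 -> 8 CO2 + 3 H2O
O2 needed = C + H/4 = 8 + 6/4 = 9.50 moles
Air moles = O2 / 0.2095 = 9.50 / 0.2095 = 45.35 moles air


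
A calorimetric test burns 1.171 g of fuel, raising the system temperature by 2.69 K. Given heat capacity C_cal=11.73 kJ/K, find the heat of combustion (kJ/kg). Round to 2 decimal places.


Hc = C_cal * delta_T / m_fuel
Q_released = 11.73 * 2.69 = 31.5537 kJ
m_fuel = 1.171 g = 1.171/1000 kg = 0.001171 kg
Hc = 31.5537 / 0.001171 = 26945.94 kJ/kg


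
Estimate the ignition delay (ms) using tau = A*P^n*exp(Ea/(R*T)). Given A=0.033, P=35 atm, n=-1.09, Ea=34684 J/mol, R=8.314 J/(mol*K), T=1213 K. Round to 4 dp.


tau = A * P^n * exp(Ea/(R*T))
P^n = 35^(-1.09) = 0.02074750
Ea/(R*T) = 34684/(8.314*1213) = 3.439207
exp(Ea/(R*T)) = 31.162247
tau = 0.033 * 0.02074750 * 31.162247 = 0.0213 ms
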